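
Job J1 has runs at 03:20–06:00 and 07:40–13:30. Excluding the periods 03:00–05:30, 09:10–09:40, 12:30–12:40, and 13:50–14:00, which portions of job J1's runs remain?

03:20–06:00 \ B = 05:30–06:00.
07:40–13:30 \ B = 07:40–09:10, 09:40–12:30, 12:40–13:30.

05:30–06:00, 07:40–09:10, 09:40–12:30, 12:40–13:30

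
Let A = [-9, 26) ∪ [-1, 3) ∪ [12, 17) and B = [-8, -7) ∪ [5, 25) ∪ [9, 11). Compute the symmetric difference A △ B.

[-9, -8) ∪ [-7, 5) ∪ [25, 26)

First set merges to [-9, 26).
Second set merges to [-8, -7), [5, 25).
Only in the first: [-9, -8), [-7, 5), [25, 26).
Only in the second: none.
Together these are the periods covered by exactly one.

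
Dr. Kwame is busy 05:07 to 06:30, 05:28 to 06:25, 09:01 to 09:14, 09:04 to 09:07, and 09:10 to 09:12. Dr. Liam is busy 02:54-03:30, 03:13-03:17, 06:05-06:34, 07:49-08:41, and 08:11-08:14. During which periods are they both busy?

First set merges to 05:07–06:30, 09:01–09:14.
Second set merges to 02:54–03:30, 06:05–06:34, 07:49–08:41.
05:07–06:30 meets the second set on 06:05–06:30.
09:01–09:14: no overlap with the second set.

06:05–06:30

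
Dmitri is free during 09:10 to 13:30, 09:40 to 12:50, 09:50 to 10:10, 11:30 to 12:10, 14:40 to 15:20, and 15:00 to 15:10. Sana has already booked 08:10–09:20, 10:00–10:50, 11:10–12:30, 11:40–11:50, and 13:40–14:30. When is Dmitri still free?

09:20-10:00, 10:50-11:10, 12:30-13:30, 14:40-15:20

A, merged: 09:10-13:30, 14:40-15:20.
B, merged: 08:10-09:20, 10:00-10:50, 11:10-12:30, 13:40-14:30.
09:10-13:30 \ B = 09:20-10:00, 10:50-11:10, 12:30-13:30.
14:40-15:20: nothing removed.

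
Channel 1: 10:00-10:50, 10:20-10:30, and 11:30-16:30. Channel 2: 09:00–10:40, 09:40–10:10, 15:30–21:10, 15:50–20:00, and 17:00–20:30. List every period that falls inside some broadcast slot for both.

10:00–10:40, 15:30–16:30

A, merged: 10:00–10:50, 11:30–16:30.
B, merged: 09:00–10:40, 15:30–21:10.
10:00–10:50 meets the second set on 10:00–10:40.
11:30–16:30 meets the second set on 15:30–16:30.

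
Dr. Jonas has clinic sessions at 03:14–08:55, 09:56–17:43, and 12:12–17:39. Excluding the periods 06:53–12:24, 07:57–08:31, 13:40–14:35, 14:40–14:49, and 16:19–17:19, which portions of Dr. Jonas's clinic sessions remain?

03:14–06:53, 12:24–13:40, 14:35–14:40, 14:49–16:19, 17:19–17:43

First set merges to 03:14–08:55, 09:56–17:43.
Second set merges to 06:53–12:24, 13:40–14:35, 14:40–14:49, 16:19–17:19.
03:14–08:55 minus B → 03:14–06:53.
09:56–17:43 minus B → 12:24–13:40, 14:35–14:40, 14:49–16:19, 17:19–17:43.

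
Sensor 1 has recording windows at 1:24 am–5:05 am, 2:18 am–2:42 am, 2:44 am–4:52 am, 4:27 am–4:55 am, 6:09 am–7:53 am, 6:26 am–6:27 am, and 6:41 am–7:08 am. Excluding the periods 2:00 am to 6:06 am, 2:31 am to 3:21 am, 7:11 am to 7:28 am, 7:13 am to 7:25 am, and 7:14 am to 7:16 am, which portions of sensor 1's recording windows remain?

1:24 am–2:00 am, 6:09 am–7:11 am, 7:28 am–7:53 am

Merge the first list: 1:24 am–5:05 am, 6:09 am–7:53 am.
Merge the second list: 2:00 am–6:06 am, 7:11 am–7:28 am.
1:24 am–5:05 am minus B → 1:24 am–2:00 am.
6:09 am–7:53 am minus B → 6:09 am–7:11 am, 7:28 am–7:53 am.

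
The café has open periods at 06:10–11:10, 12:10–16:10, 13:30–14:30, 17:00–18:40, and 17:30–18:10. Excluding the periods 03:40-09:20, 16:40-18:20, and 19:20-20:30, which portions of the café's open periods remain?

First set merges to 06:10–11:10, 12:10–16:10, 17:00–18:40.
06:10–11:10 \ B = 09:20–11:10.
12:10–16:10: nothing removed.
17:00–18:40 \ B = 18:20–18:40.

09:20–11:10, 12:10–16:10, 18:20–18:40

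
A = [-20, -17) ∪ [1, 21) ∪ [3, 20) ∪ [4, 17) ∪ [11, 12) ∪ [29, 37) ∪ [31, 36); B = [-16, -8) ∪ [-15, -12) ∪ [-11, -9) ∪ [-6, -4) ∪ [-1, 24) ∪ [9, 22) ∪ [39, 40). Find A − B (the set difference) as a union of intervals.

First set merges to [-20, -17), [1, 21), [29, 37).
Second set merges to [-16, -8), [-6, -4), [-1, 24), [39, 40).
[-20, -17) is untouched.
[1, 21) lies entirely inside B → drops out.
[29, 37) is untouched.

[-20, -17) ∪ [29, 37)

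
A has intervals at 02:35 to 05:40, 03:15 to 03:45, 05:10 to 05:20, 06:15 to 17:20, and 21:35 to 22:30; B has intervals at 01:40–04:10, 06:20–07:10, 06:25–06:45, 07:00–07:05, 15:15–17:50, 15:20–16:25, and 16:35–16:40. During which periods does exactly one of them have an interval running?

01:40–02:35, 04:10–05:40, 06:15–06:20, 07:10–15:15, 17:20–17:50, 21:35–22:30

First set merges to 02:35–05:40, 06:15–17:20, 21:35–22:30.
Second set merges to 01:40–04:10, 06:20–07:10, 15:15–17:50.
A but not B: 04:10–05:40, 06:15–06:20, 07:10–15:15, 21:35–22:30.
B but not A: 01:40–02:35, 17:20–17:50.
Combining gives A △ B.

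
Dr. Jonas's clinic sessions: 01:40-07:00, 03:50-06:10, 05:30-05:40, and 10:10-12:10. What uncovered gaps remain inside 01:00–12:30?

01:00–01:40, 07:00–10:10, 12:10–12:30

Covered (merged): 01:40–07:00, 10:10–12:10.
Complement within 01:00–12:30: 01:00–01:40, 07:00–10:10, 12:10–12:30.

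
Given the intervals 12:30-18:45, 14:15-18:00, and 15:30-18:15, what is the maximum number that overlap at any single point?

Walk the sorted start/end points keeping a running depth.
The depth first hits 3 at 15:30.

3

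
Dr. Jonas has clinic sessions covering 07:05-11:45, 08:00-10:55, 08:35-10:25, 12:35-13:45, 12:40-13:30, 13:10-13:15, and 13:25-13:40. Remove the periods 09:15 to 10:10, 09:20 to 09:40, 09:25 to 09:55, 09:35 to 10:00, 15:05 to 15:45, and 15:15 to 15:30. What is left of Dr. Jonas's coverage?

07:05-09:15, 10:10-11:45, 12:35-13:45

First set merges to 07:05-11:45, 12:35-13:45.
Second set merges to 09:15-10:10, 15:05-15:45.
07:05-11:45 minus B → 07:05-09:15, 10:10-11:45.
12:35-13:45: no B overlap → unchanged.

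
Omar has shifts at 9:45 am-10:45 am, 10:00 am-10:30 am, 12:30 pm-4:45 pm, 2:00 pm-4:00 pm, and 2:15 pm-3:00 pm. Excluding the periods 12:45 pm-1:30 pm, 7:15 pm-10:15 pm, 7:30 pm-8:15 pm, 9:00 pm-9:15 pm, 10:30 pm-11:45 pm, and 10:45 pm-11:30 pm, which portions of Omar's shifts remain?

Merge the first list: 9:45 am–10:45 am, 12:30 pm–4:45 pm.
Merge the second list: 12:45 pm–1:30 pm, 7:15 pm–10:15 pm, 10:30 pm–11:45 pm.
9:45 am–10:45 am: no B overlap → unchanged.
12:30 pm–4:45 pm minus B → 12:30 pm–12:45 pm, 1:30 pm–4:45 pm.

9:45 am–10:45 am, 12:30 pm–12:45 pm, 1:30 pm–4:45 pm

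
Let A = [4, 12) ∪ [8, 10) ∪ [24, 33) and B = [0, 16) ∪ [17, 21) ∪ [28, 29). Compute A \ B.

[24, 28) ∪ [29, 33)

First set merges to [4, 12), [24, 33).
[4, 12): entirely removed.
[24, 33) \ B = [24, 28), [29, 33).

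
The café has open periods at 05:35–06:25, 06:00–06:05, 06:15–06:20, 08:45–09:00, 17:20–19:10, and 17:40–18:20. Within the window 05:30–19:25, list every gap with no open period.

05:30–05:35, 06:25–08:45, 09:00–17:20, 19:10–19:25

The merged coverage is 05:35–06:25, 08:45–09:00, 17:20–19:10.
Gaps within 05:30–19:25: 05:30–05:35, 06:25–08:45, 09:00–17:20, 19:10–19:25.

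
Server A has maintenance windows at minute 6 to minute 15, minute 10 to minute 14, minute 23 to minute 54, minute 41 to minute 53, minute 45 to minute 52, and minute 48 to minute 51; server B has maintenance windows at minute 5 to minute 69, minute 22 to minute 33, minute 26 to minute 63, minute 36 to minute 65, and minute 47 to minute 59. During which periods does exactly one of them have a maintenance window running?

minute 5 to minute 6, minute 15 to minute 23, minute 54 to minute 69

First set merges to minute 6 to minute 15, minute 23 to minute 54.
Second set merges to minute 5 to minute 69.
Only in the first: none.
Only in the second: minute 5 to minute 6, minute 15 to minute 23, minute 54 to minute 69.
Together these are the periods covered by exactly one.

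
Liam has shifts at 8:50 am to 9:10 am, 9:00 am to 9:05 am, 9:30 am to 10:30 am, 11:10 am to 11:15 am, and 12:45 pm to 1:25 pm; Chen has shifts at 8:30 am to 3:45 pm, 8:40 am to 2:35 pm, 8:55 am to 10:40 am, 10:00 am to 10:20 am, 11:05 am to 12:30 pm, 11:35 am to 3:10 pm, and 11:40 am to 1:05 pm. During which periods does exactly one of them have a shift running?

8:30 am–8:50 am, 9:10 am–9:30 am, 10:30 am–11:10 am, 11:15 am–12:45 pm, 1:25 pm–3:45 pm

First set merges to 8:50 am–9:10 am, 9:30 am–10:30 am, 11:10 am–11:15 am, 12:45 pm–1:25 pm.
Second set merges to 8:30 am–3:45 pm.
Only in the first: none.
Only in the second: 8:30 am–8:50 am, 9:10 am–9:30 am, 10:30 am–11:10 am, 11:15 am–12:45 pm, 1:25 pm–3:45 pm.
Together these are the periods covered by exactly one.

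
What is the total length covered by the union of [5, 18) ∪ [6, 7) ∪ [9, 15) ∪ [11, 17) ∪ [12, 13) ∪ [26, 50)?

37

Merged: [5, 18), [26, 50).
Lengths: 13 + 24 = 37.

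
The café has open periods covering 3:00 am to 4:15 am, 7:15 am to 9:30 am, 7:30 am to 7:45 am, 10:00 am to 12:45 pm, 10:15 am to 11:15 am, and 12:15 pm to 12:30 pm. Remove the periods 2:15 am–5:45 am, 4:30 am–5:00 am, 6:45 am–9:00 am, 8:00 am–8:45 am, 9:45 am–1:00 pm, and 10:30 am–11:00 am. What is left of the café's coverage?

First set merges to 3:00 am–4:15 am, 7:15 am–9:30 am, 10:00 am–12:45 pm.
Second set merges to 2:15 am–5:45 am, 6:45 am–9:00 am, 9:45 am–1:00 pm.
3:00 am–4:15 am: entirely removed.
7:15 am–9:30 am \ B = 9:00 am–9:30 am.
10:00 am–12:45 pm: entirely removed.

9:00 am–9:30 am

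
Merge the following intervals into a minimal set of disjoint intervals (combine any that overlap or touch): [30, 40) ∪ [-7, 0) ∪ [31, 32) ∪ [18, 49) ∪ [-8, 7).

Sort by start: [-8, 7), [-7, 0), [18, 49), [30, 40), [31, 32).
[-7, 0) overlaps/touches [-8, 7) → extend to [-8, 7).
[18, 49) is disjoint → start new block.
[30, 40) overlaps/touches [18, 49) → extend to [18, 49).
[31, 32) overlaps/touches [18, 49) → extend to [18, 49).

[-8, 7) ∪ [18, 49)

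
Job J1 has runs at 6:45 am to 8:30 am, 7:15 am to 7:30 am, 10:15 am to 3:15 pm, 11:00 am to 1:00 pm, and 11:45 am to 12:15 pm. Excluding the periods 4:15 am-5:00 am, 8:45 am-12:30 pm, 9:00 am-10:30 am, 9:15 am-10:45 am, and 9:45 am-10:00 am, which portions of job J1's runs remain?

6:45 am–8:30 am, 12:30 pm–3:15 pm

Merge the first list: 6:45 am–8:30 am, 10:15 am–3:15 pm.
Merge the second list: 4:15 am–5:00 am, 8:45 am–12:30 pm.
6:45 am–8:30 am: no B overlap → unchanged.
10:15 am–3:15 pm minus B → 12:30 pm–3:15 pm.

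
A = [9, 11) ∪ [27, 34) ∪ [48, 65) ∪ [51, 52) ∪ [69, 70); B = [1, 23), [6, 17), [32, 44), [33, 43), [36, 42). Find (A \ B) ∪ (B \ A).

Merge the first list: [9, 11), [27, 34), [48, 65), [69, 70).
Merge the second list: [1, 23), [32, 44).
A but not B: [27, 32), [48, 65), [69, 70).
B but not A: [1, 9), [11, 23), [34, 44).
Combining gives A △ B.

[1, 9) ∪ [11, 23) ∪ [27, 32) ∪ [34, 44) ∪ [48, 65) ∪ [69, 70)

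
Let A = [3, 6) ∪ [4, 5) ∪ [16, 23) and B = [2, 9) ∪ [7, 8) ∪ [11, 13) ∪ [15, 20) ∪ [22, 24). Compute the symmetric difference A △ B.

[2, 3) ∪ [6, 9) ∪ [11, 13) ∪ [15, 16) ∪ [20, 22) ∪ [23, 24)

First set merges to [3, 6), [16, 23).
Second set merges to [2, 9), [11, 13), [15, 20), [22, 24).
A \ B = [20, 22).
B \ A = [2, 3), [6, 9), [11, 13), [15, 16), [23, 24).
Union of the two gives the symmetric difference.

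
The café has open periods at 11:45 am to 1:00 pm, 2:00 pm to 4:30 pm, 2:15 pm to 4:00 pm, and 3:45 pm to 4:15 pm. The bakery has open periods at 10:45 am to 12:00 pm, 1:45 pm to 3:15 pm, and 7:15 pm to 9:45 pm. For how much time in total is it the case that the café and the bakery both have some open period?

Merge the first list: 11:45 am–1:00 pm, 2:00 pm–4:30 pm.
A ∩ B = 11:45 am–12:00 pm, 2:00 pm–3:15 pm.
Total: 15 min + 1 h 15 min = 1 h 30 min.

1 h 30 min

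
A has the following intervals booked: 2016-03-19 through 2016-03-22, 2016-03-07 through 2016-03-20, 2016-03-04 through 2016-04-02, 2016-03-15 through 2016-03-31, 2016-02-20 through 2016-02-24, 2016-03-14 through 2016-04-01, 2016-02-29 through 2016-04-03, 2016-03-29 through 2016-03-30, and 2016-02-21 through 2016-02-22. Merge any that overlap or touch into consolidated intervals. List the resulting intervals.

Sort by start: 2016-02-20 through 2016-02-24, 2016-02-21 through 2016-02-22, 2016-02-29 through 2016-04-03, 2016-03-04 through 2016-04-02, 2016-03-07 through 2016-03-20, 2016-03-14 through 2016-04-01, 2016-03-15 through 2016-03-31, 2016-03-19 through 2016-03-22, 2016-03-29 through 2016-03-30.
2016-02-21 through 2016-02-22 overlaps/touches 2016-02-20 through 2016-02-24 → extend to 2016-02-20 through 2016-02-24.
2016-02-29 through 2016-04-03 is disjoint → start new block.
2016-03-04 through 2016-04-02 overlaps/touches 2016-02-29 through 2016-04-03 → extend to 2016-02-29 through 2016-04-03.
2016-03-07 through 2016-03-20 overlaps/touches 2016-02-29 through 2016-04-03 → extend to 2016-02-29 through 2016-04-03.
2016-03-14 through 2016-04-01 overlaps/touches 2016-02-29 through 2016-04-03 → extend to 2016-02-29 through 2016-04-03.
2016-03-15 through 2016-03-31 overlaps/touches 2016-02-29 through 2016-04-03 → extend to 2016-02-29 through 2016-04-03.
2016-03-19 through 2016-03-22 overlaps/touches 2016-02-29 through 2016-04-03 → extend to 2016-02-29 through 2016-04-03.
2016-03-29 through 2016-03-30 overlaps/touches 2016-02-29 through 2016-04-03 → extend to 2016-02-29 through 2016-04-03.

2016-02-20 through 2016-02-24, 2016-02-29 through 2016-04-03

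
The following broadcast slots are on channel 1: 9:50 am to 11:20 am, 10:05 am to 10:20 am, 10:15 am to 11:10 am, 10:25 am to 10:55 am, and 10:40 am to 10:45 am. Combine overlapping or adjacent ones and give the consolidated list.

9:50 am-11:20 am

10:05 am-10:20 am overlaps/touches 9:50 am-11:20 am → extend to 9:50 am-11:20 am.
10:15 am-11:10 am overlaps/touches 9:50 am-11:20 am → extend to 9:50 am-11:20 am.
10:25 am-10:55 am overlaps/touches 9:50 am-11:20 am → extend to 9:50 am-11:20 am.
10:40 am-10:45 am overlaps/touches 9:50 am-11:20 am → extend to 9:50 am-11:20 am.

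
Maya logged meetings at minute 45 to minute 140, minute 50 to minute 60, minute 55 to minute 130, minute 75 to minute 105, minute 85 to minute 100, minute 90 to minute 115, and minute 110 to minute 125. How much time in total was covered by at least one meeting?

95 minutes

Merged: minute 45 to minute 140.
Length: 95 minutes.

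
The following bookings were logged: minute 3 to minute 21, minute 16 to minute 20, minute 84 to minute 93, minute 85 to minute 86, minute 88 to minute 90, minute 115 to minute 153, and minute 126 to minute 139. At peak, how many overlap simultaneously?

Sweep endpoints in order; track running count of active intervals.
Peak of 2 reached at minute 16.

2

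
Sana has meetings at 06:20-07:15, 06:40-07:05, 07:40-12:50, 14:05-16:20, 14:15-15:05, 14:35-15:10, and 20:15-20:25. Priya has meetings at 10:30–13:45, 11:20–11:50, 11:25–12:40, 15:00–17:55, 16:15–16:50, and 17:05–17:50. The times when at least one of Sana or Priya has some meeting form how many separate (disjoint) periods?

Merge the first list: 06:20–07:15, 07:40–12:50, 14:05–16:20, 20:15–20:25.
Merge the second list: 10:30–13:45, 15:00–17:55.
A ∪ B = 06:20–07:15, 07:40–13:45, 14:05–17:55, 20:15–20:25.
That is 4 disjoint pieces.

4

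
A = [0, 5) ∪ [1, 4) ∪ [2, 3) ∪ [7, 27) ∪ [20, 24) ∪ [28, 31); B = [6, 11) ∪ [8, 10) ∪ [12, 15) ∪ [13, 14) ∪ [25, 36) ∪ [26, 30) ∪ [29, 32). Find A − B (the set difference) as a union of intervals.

A, merged: [0, 5), [7, 27), [28, 31).
B, merged: [6, 11), [12, 15), [25, 36).
[0, 5): no B overlap → unchanged.
[7, 27) minus B → [11, 12), [15, 25).
[28, 31): fully covered by B → removed.

[0, 5) ∪ [11, 12) ∪ [15, 25)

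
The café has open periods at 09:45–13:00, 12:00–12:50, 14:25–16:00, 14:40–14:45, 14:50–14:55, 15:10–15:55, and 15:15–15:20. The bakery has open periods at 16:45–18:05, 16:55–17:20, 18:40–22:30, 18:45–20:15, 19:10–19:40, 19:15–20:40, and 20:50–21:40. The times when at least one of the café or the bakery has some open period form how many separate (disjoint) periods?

4

A, merged: 09:45-13:00, 14:25-16:00.
B, merged: 16:45-18:05, 18:40-22:30.
A ∪ B = 09:45-13:00, 14:25-16:00, 16:45-18:05, 18:40-22:30.
That is 4 disjoint pieces.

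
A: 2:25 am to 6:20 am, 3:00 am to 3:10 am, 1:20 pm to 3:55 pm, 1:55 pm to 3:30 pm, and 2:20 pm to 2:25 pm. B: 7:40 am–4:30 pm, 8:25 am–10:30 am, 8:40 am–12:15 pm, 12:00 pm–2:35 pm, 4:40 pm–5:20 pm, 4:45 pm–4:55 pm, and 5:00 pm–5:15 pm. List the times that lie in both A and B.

1:20 pm–3:55 pm

First set merges to 2:25 am–6:20 am, 1:20 pm–3:55 pm.
Second set merges to 7:40 am–4:30 pm, 4:40 pm–5:20 pm.
2:25 am–6:20 am falls entirely outside B.
1:20 pm–3:55 pm overlaps B on 1:20 pm–3:55 pm.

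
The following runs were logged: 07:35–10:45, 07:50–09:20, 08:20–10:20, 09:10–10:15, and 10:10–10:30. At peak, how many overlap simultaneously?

At 09:10, 4 of the intervals are simultaneously active.
No point has more.

4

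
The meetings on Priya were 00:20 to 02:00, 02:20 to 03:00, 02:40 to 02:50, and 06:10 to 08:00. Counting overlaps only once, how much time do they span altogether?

4 h 10 min

Merged: 00:20–02:00, 02:20–03:00, 06:10–08:00.
Lengths: 1 h 40 min + 40 min + 1 h 50 min = 4 h 10 min.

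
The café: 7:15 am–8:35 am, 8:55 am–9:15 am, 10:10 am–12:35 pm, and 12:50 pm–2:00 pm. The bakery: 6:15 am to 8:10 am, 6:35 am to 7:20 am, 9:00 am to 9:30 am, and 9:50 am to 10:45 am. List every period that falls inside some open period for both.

Merge the second list: 6:15 am-8:10 am, 9:00 am-9:30 am, 9:50 am-10:45 am.
7:15 am-8:35 am overlaps B on 7:15 am-8:10 am.
8:55 am-9:15 am overlaps B on 9:00 am-9:15 am.
10:10 am-12:35 pm overlaps B on 10:10 am-10:45 am.
12:50 pm-2:00 pm falls entirely outside B.

7:15 am-8:10 am, 9:00 am-9:15 am, 10:10 am-10:45 am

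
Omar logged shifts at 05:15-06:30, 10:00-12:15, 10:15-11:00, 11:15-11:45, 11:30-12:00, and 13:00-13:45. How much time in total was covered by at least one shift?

Merged: 05:15–06:30, 10:00–12:15, 13:00–13:45.
Lengths: 1 h 15 min + 2 h 15 min + 45 min = 4 h 15 min.

4 h 15 min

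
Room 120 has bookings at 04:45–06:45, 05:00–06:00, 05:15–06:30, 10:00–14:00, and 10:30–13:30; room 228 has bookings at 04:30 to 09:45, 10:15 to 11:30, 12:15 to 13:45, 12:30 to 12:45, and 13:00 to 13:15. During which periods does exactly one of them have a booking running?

04:30–04:45, 06:45–09:45, 10:00–10:15, 11:30–12:15, 13:45–14:00

First set merges to 04:45–06:45, 10:00–14:00.
Second set merges to 04:30–09:45, 10:15–11:30, 12:15–13:45.
A \ B = 10:00–10:15, 11:30–12:15, 13:45–14:00.
B \ A = 04:30–04:45, 06:45–09:45.
Union of the two gives the symmetric difference.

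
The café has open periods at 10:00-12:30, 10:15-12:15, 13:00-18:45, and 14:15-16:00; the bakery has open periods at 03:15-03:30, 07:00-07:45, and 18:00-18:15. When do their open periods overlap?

18:00–18:15

A, merged: 10:00–12:30, 13:00–18:45.
10:00–12:30 falls entirely outside B.
13:00–18:45 overlaps B on 18:00–18:15.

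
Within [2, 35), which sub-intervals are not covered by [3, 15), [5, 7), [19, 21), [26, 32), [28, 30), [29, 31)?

The merged coverage is [3, 15), [19, 21), [26, 32).
Uncovered inside [2, 35): [2, 3), [15, 19), [21, 26), [32, 35).

[2, 3) ∪ [15, 19) ∪ [21, 26) ∪ [32, 35)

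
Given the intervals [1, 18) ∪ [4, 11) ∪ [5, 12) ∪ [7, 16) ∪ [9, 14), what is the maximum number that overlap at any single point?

At 9, 5 of the intervals are simultaneously active.
No point has more.

5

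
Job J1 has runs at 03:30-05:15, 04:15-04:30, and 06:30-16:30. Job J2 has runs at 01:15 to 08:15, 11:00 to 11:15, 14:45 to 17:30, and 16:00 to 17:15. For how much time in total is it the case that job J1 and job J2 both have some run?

First set merges to 03:30–05:15, 06:30–16:30.
Second set merges to 01:15–08:15, 11:00–11:15, 14:45–17:30.
A ∩ B = 03:30–05:15, 06:30–08:15, 11:00–11:15, 14:45–16:30.
Total: 1 h 45 min + 1 h 45 min + 15 min + 1 h 45 min = 5 h 30 min.

5 h 30 min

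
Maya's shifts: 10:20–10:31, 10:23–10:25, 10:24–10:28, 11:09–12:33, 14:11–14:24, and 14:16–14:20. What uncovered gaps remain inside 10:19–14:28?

10:19-10:20, 10:31-11:09, 12:33-14:11, 14:24-14:28

After merging, the occupied span is 10:20-10:31, 11:09-12:33, 14:11-14:24.
Uncovered inside 10:19-14:28: 10:19-10:20, 10:31-11:09, 12:33-14:11, 14:24-14:28.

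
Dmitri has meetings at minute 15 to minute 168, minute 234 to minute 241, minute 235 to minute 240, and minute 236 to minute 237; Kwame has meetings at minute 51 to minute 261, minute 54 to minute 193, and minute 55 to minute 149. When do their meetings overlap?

minute 51 to minute 168, minute 234 to minute 241

Merge the first list: minute 15 to minute 168, minute 234 to minute 241.
Merge the second list: minute 51 to minute 261.
minute 15 to minute 168 ∩ B → minute 51 to minute 168.
minute 234 to minute 241 ∩ B → minute 234 to minute 241.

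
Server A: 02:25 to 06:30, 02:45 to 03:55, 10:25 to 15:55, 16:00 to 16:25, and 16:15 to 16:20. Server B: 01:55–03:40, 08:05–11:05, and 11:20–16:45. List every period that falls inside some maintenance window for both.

Merge the first list: 02:25-06:30, 10:25-15:55, 16:00-16:25.
02:25-06:30 meets the second set on 02:25-03:40.
10:25-15:55 meets the second set on 10:25-11:05, 11:20-15:55.
16:00-16:25 meets the second set on 16:00-16:25.

02:25-03:40, 10:25-11:05, 11:20-15:55, 16:00-16:25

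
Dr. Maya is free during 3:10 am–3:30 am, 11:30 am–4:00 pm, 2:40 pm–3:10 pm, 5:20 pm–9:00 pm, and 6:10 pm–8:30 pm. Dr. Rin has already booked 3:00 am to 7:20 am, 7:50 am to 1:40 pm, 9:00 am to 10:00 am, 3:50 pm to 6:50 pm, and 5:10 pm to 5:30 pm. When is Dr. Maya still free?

A, merged: 3:10 am–3:30 am, 11:30 am–4:00 pm, 5:20 pm–9:00 pm.
B, merged: 3:00 am–7:20 am, 7:50 am–1:40 pm, 3:50 pm–6:50 pm.
3:10 am–3:30 am: entirely removed.
11:30 am–4:00 pm \ B = 1:40 pm–3:50 pm.
5:20 pm–9:00 pm \ B = 6:50 pm–9:00 pm.

1:40 pm–3:50 pm, 6:50 pm–9:00 pm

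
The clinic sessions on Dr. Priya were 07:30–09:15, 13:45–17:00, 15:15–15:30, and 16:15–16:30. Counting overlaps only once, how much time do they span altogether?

5 h

Merged: 07:30-09:15, 13:45-17:00.
Lengths: 1 h 45 min + 3 h 15 min = 5 h.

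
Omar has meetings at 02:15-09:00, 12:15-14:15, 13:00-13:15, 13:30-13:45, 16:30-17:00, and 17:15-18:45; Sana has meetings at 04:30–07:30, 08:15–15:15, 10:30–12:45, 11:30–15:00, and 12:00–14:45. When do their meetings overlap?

First set merges to 02:15-09:00, 12:15-14:15, 16:30-17:00, 17:15-18:45.
Second set merges to 04:30-07:30, 08:15-15:15.
02:15-09:00 ∩ B → 04:30-07:30, 08:15-09:00.
12:15-14:15 ∩ B → 12:15-14:15.
16:30-17:00 meets no B interval.
17:15-18:45 meets no B interval.

04:30-07:30, 08:15-09:00, 12:15-14:15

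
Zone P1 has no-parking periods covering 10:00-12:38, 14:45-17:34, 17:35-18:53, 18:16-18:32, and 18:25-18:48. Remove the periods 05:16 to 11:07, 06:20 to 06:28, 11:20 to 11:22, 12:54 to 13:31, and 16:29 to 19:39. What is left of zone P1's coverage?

11:07–11:20, 11:22–12:38, 14:45–16:29

Merge the first list: 10:00–12:38, 14:45–17:34, 17:35–18:53.
Merge the second list: 05:16–11:07, 11:20–11:22, 12:54–13:31, 16:29–19:39.
10:00–12:38 with B removed leaves 11:07–11:20, 11:22–12:38.
14:45–17:34 with B removed leaves 14:45–16:29.
17:35–18:53 lies entirely inside B → drops out.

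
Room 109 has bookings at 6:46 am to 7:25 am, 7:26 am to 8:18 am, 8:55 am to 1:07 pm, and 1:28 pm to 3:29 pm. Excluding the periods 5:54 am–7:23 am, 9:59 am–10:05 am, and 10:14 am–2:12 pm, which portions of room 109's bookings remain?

7:23 am–7:25 am, 7:26 am–8:18 am, 8:55 am–9:59 am, 10:05 am–10:14 am, 2:12 pm–3:29 pm

6:46 am–7:25 am \ B = 7:23 am–7:25 am.
7:26 am–8:18 am: nothing removed.
8:55 am–1:07 pm \ B = 8:55 am–9:59 am, 10:05 am–10:14 am.
1:28 pm–3:29 pm \ B = 2:12 pm–3:29 pm.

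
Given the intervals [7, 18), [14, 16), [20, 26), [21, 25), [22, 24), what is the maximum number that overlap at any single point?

3

Sweep endpoints in order; track running count of active intervals.
Peak of 3 reached at 22.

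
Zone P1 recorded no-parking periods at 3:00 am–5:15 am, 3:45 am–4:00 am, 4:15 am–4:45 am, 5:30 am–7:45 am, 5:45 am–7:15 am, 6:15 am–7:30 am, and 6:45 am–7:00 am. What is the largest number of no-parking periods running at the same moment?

4

Walk the sorted start/end points keeping a running depth.
The depth first hits 4 at 6:45 am.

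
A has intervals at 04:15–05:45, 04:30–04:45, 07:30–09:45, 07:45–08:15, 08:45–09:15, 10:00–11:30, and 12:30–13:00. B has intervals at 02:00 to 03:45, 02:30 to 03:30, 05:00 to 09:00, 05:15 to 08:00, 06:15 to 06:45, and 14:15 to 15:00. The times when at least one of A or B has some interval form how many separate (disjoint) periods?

A, merged: 04:15-05:45, 07:30-09:45, 10:00-11:30, 12:30-13:00.
B, merged: 02:00-03:45, 05:00-09:00, 14:15-15:00.
A ∪ B = 02:00-03:45, 04:15-09:45, 10:00-11:30, 12:30-13:00, 14:15-15:00.
That is 5 disjoint pieces.

5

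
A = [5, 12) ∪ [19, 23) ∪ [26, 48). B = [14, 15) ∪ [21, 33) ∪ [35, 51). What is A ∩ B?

[5, 12): no overlap with the second set.
[19, 23) meets the second set on [21, 23).
[26, 48) meets the second set on [26, 33), [35, 48).

[21, 23) ∪ [26, 33) ∪ [35, 48)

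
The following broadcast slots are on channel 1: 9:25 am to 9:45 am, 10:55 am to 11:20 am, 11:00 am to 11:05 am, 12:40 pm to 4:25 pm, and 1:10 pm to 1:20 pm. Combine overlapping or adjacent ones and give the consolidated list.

10:55 am-11:20 am is disjoint → start new block.
11:00 am-11:05 am overlaps/touches 10:55 am-11:20 am → extend to 10:55 am-11:20 am.
12:40 pm-4:25 pm is disjoint → start new block.
1:10 pm-1:20 pm overlaps/touches 12:40 pm-4:25 pm → extend to 12:40 pm-4:25 pm.

9:25 am-9:45 am, 10:55 am-11:20 am, 12:40 pm-4:25 pm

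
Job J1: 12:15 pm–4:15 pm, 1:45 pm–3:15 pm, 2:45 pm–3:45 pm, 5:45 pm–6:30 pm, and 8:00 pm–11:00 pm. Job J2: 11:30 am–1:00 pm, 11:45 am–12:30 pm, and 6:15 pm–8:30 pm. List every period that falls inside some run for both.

12:15 pm–1:00 pm, 6:15 pm–6:30 pm, 8:00 pm–8:30 pm

A, merged: 12:15 pm–4:15 pm, 5:45 pm–6:30 pm, 8:00 pm–11:00 pm.
B, merged: 11:30 am–1:00 pm, 6:15 pm–8:30 pm.
12:15 pm–4:15 pm meets the second set on 12:15 pm–1:00 pm.
5:45 pm–6:30 pm meets the second set on 6:15 pm–6:30 pm.
8:00 pm–11:00 pm meets the second set on 8:00 pm–8:30 pm.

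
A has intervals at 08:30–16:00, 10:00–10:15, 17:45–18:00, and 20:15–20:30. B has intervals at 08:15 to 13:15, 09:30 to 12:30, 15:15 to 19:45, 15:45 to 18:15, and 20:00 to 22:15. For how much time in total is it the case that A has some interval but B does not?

2 h

First set merges to 08:30–16:00, 17:45–18:00, 20:15–20:30.
Second set merges to 08:15–13:15, 15:15–19:45, 20:00–22:15.
A \ B = 13:15–15:15.
Total: 2 h.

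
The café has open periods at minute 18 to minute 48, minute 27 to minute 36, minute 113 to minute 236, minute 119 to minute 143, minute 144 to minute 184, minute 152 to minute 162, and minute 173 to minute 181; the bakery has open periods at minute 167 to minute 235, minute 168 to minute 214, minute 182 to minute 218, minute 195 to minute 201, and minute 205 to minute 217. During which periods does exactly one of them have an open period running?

Merge the first list: minute 18 to minute 48, minute 113 to minute 236.
Merge the second list: minute 167 to minute 235.
Only in the first: minute 18 to minute 48, minute 113 to minute 167, minute 235 to minute 236.
Only in the second: none.
Together these are the periods covered by exactly one.

minute 18 to minute 48, minute 113 to minute 167, minute 235 to minute 236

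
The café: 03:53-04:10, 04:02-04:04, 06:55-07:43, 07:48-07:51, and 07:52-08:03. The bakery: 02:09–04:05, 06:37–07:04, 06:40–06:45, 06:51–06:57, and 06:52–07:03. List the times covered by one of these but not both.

02:09–03:53, 04:05–04:10, 06:37–06:55, 07:04–07:43, 07:48–07:51, 07:52–08:03

Merge the first list: 03:53–04:10, 06:55–07:43, 07:48–07:51, 07:52–08:03.
Merge the second list: 02:09–04:05, 06:37–07:04.
A but not B: 04:05–04:10, 07:04–07:43, 07:48–07:51, 07:52–08:03.
B but not A: 02:09–03:53, 06:37–06:55.
Combining gives A △ B.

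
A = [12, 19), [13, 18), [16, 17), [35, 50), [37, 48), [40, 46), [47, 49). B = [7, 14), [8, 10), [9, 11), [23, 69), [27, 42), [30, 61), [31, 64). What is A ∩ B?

[12, 14) ∪ [35, 50)

A, merged: [12, 19), [35, 50).
B, merged: [7, 14), [23, 69).
[12, 19) meets the second set on [12, 14).
[35, 50) meets the second set on [35, 50).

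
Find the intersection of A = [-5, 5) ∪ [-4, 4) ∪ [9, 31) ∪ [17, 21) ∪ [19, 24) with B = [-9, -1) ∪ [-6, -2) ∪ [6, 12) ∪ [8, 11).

A, merged: [-5, 5), [9, 31).
B, merged: [-9, -1), [6, 12).
[-5, 5) ∩ B → [-5, -1).
[9, 31) ∩ B → [9, 12).

[-5, -1) ∪ [9, 12)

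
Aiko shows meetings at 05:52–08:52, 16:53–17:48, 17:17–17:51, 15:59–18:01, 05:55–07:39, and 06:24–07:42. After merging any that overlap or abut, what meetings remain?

Sort by start: 05:52-08:52, 05:55-07:39, 06:24-07:42, 15:59-18:01, 16:53-17:48, 17:17-17:51.
05:55-07:39 overlaps/touches 05:52-08:52 → extend to 05:52-08:52.
06:24-07:42 overlaps/touches 05:52-08:52 → extend to 05:52-08:52.
15:59-18:01 is disjoint → start new block.
16:53-17:48 overlaps/touches 15:59-18:01 → extend to 15:59-18:01.
17:17-17:51 overlaps/touches 15:59-18:01 → extend to 15:59-18:01.

05:52-08:52, 15:59-18:01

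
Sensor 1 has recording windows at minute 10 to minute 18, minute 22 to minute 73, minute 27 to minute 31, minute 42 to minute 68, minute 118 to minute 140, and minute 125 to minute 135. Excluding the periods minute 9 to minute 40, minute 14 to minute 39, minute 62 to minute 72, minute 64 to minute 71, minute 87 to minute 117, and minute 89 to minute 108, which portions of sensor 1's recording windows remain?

Merge the first list: minute 10 to minute 18, minute 22 to minute 73, minute 118 to minute 140.
Merge the second list: minute 9 to minute 40, minute 62 to minute 72, minute 87 to minute 117.
minute 10 to minute 18 lies entirely inside B → drops out.
minute 22 to minute 73 with B removed leaves minute 40 to minute 62, minute 72 to minute 73.
minute 118 to minute 140 is untouched.

minute 40 to minute 62, minute 72 to minute 73, minute 118 to minute 140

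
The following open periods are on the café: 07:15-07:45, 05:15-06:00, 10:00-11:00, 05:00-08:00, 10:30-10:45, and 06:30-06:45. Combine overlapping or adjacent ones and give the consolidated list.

Sort by start: 05:00–08:00, 05:15–06:00, 06:30–06:45, 07:15–07:45, 10:00–11:00, 10:30–10:45.
05:15–06:00 overlaps/touches 05:00–08:00 → extend to 05:00–08:00.
06:30–06:45 overlaps/touches 05:00–08:00 → extend to 05:00–08:00.
07:15–07:45 overlaps/touches 05:00–08:00 → extend to 05:00–08:00.
10:00–11:00 is disjoint → start new block.
10:30–10:45 overlaps/touches 10:00–11:00 → extend to 10:00–11:00.

05:00–08:00, 10:00–11:00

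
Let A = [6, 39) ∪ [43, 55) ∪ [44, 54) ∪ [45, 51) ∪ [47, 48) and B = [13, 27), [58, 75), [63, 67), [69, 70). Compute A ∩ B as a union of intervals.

[13, 27)

A, merged: [6, 39), [43, 55).
B, merged: [13, 27), [58, 75).
[6, 39) meets the second set on [13, 27).
[43, 55): no overlap with the second set.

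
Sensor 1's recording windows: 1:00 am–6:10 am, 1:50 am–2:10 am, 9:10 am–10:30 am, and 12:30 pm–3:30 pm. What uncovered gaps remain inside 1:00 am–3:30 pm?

6:10 am–9:10 am, 10:30 am–12:30 pm

The merged coverage is 1:00 am–6:10 am, 9:10 am–10:30 am, 12:30 pm–3:30 pm.
Complement within 1:00 am–3:30 pm: 6:10 am–9:10 am, 10:30 am–12:30 pm.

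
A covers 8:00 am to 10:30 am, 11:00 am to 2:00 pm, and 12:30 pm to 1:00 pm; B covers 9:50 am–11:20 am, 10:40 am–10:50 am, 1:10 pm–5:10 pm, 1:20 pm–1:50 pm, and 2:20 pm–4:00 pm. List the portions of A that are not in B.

First set merges to 8:00 am–10:30 am, 11:00 am–2:00 pm.
Second set merges to 9:50 am–11:20 am, 1:10 pm–5:10 pm.
8:00 am–10:30 am with B removed leaves 8:00 am–9:50 am.
11:00 am–2:00 pm with B removed leaves 11:20 am–1:10 pm.

8:00 am–9:50 am, 11:20 am–1:10 pm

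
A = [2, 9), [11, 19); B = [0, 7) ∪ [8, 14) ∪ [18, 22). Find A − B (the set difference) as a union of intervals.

[7, 8) ∪ [14, 18)

[2, 9) with B removed leaves [7, 8).
[11, 19) with B removed leaves [14, 18).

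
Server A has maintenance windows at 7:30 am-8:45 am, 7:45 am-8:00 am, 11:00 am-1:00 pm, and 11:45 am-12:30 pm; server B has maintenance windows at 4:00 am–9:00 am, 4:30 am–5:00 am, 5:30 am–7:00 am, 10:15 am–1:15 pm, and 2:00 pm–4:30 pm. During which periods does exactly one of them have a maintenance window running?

A, merged: 7:30 am–8:45 am, 11:00 am–1:00 pm.
B, merged: 4:00 am–9:00 am, 10:15 am–1:15 pm, 2:00 pm–4:30 pm.
Only in the first: none.
Only in the second: 4:00 am–7:30 am, 8:45 am–9:00 am, 10:15 am–11:00 am, 1:00 pm–1:15 pm, 2:00 pm–4:30 pm.
Together these are the periods covered by exactly one.

4:00 am–7:30 am, 8:45 am–9:00 am, 10:15 am–11:00 am, 1:00 pm–1:15 pm, 2:00 pm–4:30 pm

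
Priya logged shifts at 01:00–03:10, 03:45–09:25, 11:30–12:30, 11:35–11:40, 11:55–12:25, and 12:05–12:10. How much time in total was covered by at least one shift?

Merged: 01:00–03:10, 03:45–09:25, 11:30–12:30.
Lengths: 2 h 10 min + 5 h 40 min + 1 h = 8 h 50 min.

8 h 50 min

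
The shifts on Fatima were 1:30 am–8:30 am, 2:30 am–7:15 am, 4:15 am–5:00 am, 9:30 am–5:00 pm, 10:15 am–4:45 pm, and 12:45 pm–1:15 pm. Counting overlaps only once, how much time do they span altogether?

Merged: 1:30 am–8:30 am, 9:30 am–5:00 pm.
Lengths: 7 h + 7 h 30 min = 14 h 30 min.

14 h 30 min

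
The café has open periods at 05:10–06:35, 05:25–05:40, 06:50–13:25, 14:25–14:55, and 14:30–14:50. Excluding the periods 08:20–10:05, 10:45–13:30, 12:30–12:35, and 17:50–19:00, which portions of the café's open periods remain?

A, merged: 05:10-06:35, 06:50-13:25, 14:25-14:55.
B, merged: 08:20-10:05, 10:45-13:30, 17:50-19:00.
05:10-06:35: no B overlap → unchanged.
06:50-13:25 minus B → 06:50-08:20, 10:05-10:45.
14:25-14:55: no B overlap → unchanged.

05:10-06:35, 06:50-08:20, 10:05-10:45, 14:25-14:55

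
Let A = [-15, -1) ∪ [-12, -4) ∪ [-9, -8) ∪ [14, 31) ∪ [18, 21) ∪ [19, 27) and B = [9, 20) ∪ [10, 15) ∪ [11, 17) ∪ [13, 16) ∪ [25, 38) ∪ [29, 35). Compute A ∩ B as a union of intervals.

Merge the first list: [-15, -1), [14, 31).
Merge the second list: [9, 20), [25, 38).
[-15, -1): no overlap with the second set.
[14, 31) meets the second set on [14, 20), [25, 31).

[14, 20) ∪ [25, 31)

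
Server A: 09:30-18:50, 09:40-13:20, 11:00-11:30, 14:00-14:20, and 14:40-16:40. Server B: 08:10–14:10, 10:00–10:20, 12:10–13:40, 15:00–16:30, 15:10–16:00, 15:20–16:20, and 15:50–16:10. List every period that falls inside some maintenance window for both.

A, merged: 09:30–18:50.
B, merged: 08:10–14:10, 15:00–16:30.
09:30–18:50 meets the second set on 09:30–14:10, 15:00–16:30.

09:30–14:10, 15:00–16:30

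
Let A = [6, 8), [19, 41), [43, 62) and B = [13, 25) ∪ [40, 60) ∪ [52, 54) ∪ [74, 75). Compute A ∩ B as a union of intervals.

Second set merges to [13, 25), [40, 60), [74, 75).
[6, 8) meets no B interval.
[19, 41) ∩ B → [19, 25), [40, 41).
[43, 62) ∩ B → [43, 60).

[19, 25) ∪ [40, 41) ∪ [43, 60)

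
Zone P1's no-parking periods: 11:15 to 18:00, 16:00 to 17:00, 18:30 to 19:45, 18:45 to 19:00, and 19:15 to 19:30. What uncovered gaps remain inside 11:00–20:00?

After merging, the occupied span is 11:15–18:00, 18:30–19:45.
Complement within 11:00–20:00: 11:00–11:15, 18:00–18:30, 19:45–20:00.

11:00–11:15, 18:00–18:30, 19:45–20:00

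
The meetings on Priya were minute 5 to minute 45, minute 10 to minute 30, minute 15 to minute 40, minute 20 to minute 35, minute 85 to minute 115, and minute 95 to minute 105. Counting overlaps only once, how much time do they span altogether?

Merged: minute 5 to minute 45, minute 85 to minute 115.
Lengths: 40 minutes + 30 minutes = 70 minutes.

70 minutes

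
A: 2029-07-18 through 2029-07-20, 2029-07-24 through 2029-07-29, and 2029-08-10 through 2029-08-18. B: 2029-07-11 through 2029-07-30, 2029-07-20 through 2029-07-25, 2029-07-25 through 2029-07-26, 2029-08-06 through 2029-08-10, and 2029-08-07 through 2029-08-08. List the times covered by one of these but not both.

2029-07-11 through 2029-07-17, 2029-07-21 through 2029-07-23, 2029-07-30 through 2029-07-30, 2029-08-06 through 2029-08-09, 2029-08-11 through 2029-08-18

Merge the second list: 2029-07-11 through 2029-07-30, 2029-08-06 through 2029-08-10.
Only in the first: 2029-08-11 through 2029-08-18.
Only in the second: 2029-07-11 through 2029-07-17, 2029-07-21 through 2029-07-23, 2029-07-30 through 2029-07-30, 2029-08-06 through 2029-08-09.
Together these are the periods covered by exactly one.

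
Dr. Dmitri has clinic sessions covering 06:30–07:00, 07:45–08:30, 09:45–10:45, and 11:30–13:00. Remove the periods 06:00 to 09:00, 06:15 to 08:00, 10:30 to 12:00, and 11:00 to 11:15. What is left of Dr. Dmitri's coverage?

Second set merges to 06:00–09:00, 10:30–12:00.
06:30–07:00: fully covered by B → removed.
07:45–08:30: fully covered by B → removed.
09:45–10:45 minus B → 09:45–10:30.
11:30–13:00 minus B → 12:00–13:00.

09:45–10:30, 12:00–13:00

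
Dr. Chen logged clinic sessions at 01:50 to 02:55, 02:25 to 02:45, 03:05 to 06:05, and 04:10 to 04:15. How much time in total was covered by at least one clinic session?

Merged: 01:50–02:55, 03:05–06:05.
Lengths: 1 h 5 min + 3 h = 4 h 5 min.

4 h 5 min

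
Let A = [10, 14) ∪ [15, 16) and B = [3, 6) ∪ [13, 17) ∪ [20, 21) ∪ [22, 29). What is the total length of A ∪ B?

A ∪ B = [3, 6), [10, 17), [20, 21), [22, 29).
Total: 3 + 7 + 1 + 7 = 18.

18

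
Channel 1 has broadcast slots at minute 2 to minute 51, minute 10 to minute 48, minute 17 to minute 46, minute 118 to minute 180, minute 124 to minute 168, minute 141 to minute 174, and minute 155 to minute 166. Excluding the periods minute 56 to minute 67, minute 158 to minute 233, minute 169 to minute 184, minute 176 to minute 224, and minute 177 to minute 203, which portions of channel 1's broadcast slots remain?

First set merges to minute 2 to minute 51, minute 118 to minute 180.
Second set merges to minute 56 to minute 67, minute 158 to minute 233.
minute 2 to minute 51 is untouched.
minute 118 to minute 180 with B removed leaves minute 118 to minute 158.

minute 2 to minute 51, minute 118 to minute 158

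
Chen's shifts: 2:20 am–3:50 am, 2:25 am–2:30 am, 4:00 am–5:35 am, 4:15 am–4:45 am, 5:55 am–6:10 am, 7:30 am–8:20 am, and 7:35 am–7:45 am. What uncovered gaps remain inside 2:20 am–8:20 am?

3:50 am–4:00 am, 5:35 am–5:55 am, 6:10 am–7:30 am

After merging, the occupied span is 2:20 am–3:50 am, 4:00 am–5:35 am, 5:55 am–6:10 am, 7:30 am–8:20 am.
Uncovered inside 2:20 am–8:20 am: 3:50 am–4:00 am, 5:35 am–5:55 am, 6:10 am–7:30 am.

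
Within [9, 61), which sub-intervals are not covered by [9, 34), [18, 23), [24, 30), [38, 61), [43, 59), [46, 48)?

The merged coverage is [9, 34), [38, 61).
Uncovered inside [9, 61): [34, 38).

[34, 38)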